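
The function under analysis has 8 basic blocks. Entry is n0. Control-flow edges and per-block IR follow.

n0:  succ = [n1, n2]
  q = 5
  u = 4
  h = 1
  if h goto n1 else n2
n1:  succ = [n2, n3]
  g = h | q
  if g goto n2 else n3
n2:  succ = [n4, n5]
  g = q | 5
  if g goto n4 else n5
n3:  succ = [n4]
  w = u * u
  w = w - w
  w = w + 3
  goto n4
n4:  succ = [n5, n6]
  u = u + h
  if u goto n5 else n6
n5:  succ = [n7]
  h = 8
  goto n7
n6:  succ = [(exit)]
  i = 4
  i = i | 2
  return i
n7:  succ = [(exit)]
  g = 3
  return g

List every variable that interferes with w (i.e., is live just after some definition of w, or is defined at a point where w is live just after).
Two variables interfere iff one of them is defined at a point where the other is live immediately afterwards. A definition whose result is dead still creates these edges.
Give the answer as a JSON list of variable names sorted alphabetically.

Per-block:
  n0 def {h,q,u} use ∅
  n1 def {g} use {h,q}
  n2 def {g} use {q}
  n3 def {w} use {u}
  n4 def {u} use {h,u}
  n5 def {h} use ∅
  n6 def {i} use ∅
  n7 def {g} use ∅

Live sets:
  live n0: ∅→{h,q,u}
  live n1: {h,q,u}→{h,q,u}
  live n2: {h,q,u}→{h,u}
  live n3: {h,u}→{h,u}
  live n4: {h,u}→∅
  live n5: ∅→∅
  live n6: ∅→∅
  live n7: ∅→∅

Interfere edges:
  g↔{h,q,u}
  h↔{g,q,u,w}
  i↔∅
  q↔{g,h,u}
  u↔{g,h,q,w}
  w↔{h,u}

N(w) = ["h", "u"]

Answer: ["h", "u"]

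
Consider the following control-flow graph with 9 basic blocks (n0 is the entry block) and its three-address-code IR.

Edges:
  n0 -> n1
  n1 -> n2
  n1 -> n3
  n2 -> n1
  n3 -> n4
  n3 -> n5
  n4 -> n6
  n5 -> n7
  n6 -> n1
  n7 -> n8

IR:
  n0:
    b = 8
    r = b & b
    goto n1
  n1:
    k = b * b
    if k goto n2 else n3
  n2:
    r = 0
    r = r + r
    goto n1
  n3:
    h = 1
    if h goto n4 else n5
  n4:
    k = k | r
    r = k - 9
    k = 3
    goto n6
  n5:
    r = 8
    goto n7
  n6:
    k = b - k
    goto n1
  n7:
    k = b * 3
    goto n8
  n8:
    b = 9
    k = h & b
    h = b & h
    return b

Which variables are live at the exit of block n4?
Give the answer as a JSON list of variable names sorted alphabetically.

Answer: ["b", "k", "r"]

Working:
Block summaries:
  n0: {b,r} / ∅
  n1: {k} / {b}
  n2: {r} / ∅
  n3: {h} / ∅
  n4: {k,r} / {k,r}
  n5: {r} / ∅
  n6: {k} / {b,k}
  n7: {k} / {b}
  n8: {b,h,k} / {h}

Liveness:
  live n0: ∅→{b,r}
  live n1: {b,r}→{b,k,r}
  live n2: {b}→{b,r}
  live n3: {b,k,r}→{b,h,k,r}
  live n4: {b,k,r}→{b,k,r}
  live n5: {b,h}→{b,h}
  live n6: {b,k,r}→{b,r}
  live n7: {b,h}→{h}
  live n8: {h}→∅

live-out(n4) = ["b", "k", "r"]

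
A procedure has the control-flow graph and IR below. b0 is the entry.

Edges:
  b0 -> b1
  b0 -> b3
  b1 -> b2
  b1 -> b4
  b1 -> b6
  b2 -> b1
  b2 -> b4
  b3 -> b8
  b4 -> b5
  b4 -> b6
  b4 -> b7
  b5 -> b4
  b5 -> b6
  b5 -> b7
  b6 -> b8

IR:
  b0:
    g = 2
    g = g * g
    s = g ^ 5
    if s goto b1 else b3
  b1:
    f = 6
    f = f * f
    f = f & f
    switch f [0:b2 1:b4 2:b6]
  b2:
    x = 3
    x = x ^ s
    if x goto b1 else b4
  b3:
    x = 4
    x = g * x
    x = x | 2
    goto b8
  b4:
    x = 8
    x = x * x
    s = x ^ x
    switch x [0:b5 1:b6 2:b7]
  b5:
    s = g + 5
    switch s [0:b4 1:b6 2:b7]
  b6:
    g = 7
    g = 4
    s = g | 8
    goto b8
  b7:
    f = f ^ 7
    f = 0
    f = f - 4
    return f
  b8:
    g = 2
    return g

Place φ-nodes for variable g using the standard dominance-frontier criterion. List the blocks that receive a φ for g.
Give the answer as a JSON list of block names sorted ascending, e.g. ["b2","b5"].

Answer: ["b8"]

Working:
idom tree: b1←b0 b2←b1 b3←b0 b4←b1 b5←b4 b6←b1 b7←b4 b8←b0
Dom at joins:
  b1: preds {b0,b2}: {b0} ∩ {b0,b1,b2} = {b0}; idom=b0
  b4: preds {b1,b2,b5}: {b0,b1} ∩ {b0,b1,b2} ∩ {b0,b1,b4,b5} = {b0,b1}; idom=b1
  b6: preds {b1,b4,b5}: {b0,b1} ∩ {b0,b1,b4} ∩ {b0,b1,b4,b5} = {b0,b1}; idom=b1
  b7: preds {b4,b5}: {b0,b1,b4} ∩ {b0,b1,b4,b5} = {b0,b1,b4}; idom=b4
  b8: preds {b3,b6}: {b0,b3} ∩ {b0,b1,b6} = {b0}; idom=b0

DF derivation:
  b1←b0: walk · to b0
  b1←b2: walk b2→b1 to b0
  b4←b1: walk · to b1
  b4←b2: walk b2 to b1
  b4←b5: walk b5→b4 to b1
  b6←b1: walk · to b1
  b6←b4: walk b4 to b1
  b6←b5: walk b5→b4 to b1
  b7←b4: walk · to b4
  b7←b5: walk b5 to b4
  b8←b3: walk b3 to b0
  b8←b6: walk b6→b1 to b0
  b0: DF=∅
  b1: DF={b1,b8}
  b2: DF={b1,b4}
  b3: DF={b8}
  b4: DF={b4,b6}
  b5: DF={b4,b6,b7}
  b6: DF={b8}
  b7: DF=∅
  b8: DF=∅

φ for g: defs {b0,b6,b8}
  DF⁺ = {b8}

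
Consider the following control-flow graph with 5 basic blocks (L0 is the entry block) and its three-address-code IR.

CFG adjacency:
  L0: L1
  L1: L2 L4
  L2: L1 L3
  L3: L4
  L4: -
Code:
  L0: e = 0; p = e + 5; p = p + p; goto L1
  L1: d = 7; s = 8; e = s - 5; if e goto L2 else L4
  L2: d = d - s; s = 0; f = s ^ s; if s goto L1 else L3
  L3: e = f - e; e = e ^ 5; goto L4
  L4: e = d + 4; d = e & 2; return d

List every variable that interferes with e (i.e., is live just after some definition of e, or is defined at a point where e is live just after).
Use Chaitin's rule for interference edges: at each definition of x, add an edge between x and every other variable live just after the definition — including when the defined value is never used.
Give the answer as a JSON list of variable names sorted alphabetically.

Answer: ["d", "f", "s"]

Analysis:
Block summaries:
  L0: def={e,p} ue=∅
  L1: def={d,e,s} ue=∅
  L2: def={d,f,s} ue={d,s}
  L3: def={e} ue={e,f}
  L4: def={d,e} ue={d}

Live sets:
  live L0: ∅→∅
  live L1: ∅→{d,e,s}
  live L2: {d,e,s}→{d,e,f}
  live L3: {d,e,f}→{d}
  live L4: {d}→∅

Conflict graph:
  d↔{e,f,s}
  e↔{d,f,s}
  f↔{d,e,s}
  p↔∅
  s↔{d,e,f}

N(e) = ["d", "f", "s"]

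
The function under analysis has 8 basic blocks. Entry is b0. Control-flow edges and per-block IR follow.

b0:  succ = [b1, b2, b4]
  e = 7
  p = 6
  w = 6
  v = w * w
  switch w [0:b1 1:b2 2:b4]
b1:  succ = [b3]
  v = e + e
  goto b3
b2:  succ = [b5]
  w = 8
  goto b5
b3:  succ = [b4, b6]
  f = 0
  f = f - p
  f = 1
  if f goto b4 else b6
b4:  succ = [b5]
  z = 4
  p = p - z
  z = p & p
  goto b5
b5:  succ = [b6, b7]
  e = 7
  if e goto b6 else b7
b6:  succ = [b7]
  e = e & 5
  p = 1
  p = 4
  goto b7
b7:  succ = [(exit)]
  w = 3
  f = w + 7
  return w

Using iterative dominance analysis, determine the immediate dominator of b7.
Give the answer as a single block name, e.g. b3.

Answer: b0

Derivation:
idom tree: b1←b0 b2←b0 b3←b1 b4←b0 b5←b0 b6←b0 b7←b0
Dom at joins:
  b4: preds {b0,b3}: {b0} ∩ {b0,b1,b3} = {b0}; idom=b0
  b5: preds {b2,b4}: {b0,b2} ∩ {b0,b4} = {b0}; idom=b0
  b6: preds {b3,b5}: {b0,b1,b3} ∩ {b0,b5} = {b0}; idom=b0
  b7: preds {b5,b6}: {b0,b5} ∩ {b0,b6} = {b0}; idom=b0

idom(b7) = b0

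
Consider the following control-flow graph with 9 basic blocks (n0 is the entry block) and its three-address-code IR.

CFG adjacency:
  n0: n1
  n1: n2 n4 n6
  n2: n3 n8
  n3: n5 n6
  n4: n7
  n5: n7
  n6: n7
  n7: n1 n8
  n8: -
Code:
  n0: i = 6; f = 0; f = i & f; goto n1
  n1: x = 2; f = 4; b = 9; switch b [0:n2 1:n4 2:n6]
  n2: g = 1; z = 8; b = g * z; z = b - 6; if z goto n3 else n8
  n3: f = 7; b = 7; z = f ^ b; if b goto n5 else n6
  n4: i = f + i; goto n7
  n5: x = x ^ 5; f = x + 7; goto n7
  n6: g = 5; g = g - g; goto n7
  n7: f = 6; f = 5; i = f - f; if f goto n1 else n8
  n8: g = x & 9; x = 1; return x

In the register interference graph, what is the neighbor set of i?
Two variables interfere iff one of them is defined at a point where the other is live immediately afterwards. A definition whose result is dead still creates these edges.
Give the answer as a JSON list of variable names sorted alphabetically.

Answer: ["b", "f", "x"]

Analysis:
def/use:
  n0 def {f,i} use ∅
  n1 def {b,f,x} use ∅
  n2 def {b,g,z} use ∅
  n3 def {b,f,z} use ∅
  n4 def {i} use {f,i}
  n5 def {f,x} use {x}
  n6 def {g} use ∅
  n7 def {f,i} use ∅
  n8 def {g,x} use {x}

Backward fixpoint:
  live n0: ∅→{i}
  live n1: {i}→{f,i,x}
  live n2: {x}→{x}
  live n3: {x}→{x}
  live n4: {f,i,x}→{x}
  live n5: {x}→{x}
  live n6: {x}→{x}
  live n7: {x}→{i,x}
  live n8: {x}→∅

Interference:
  b — {f,i,x,z}
  f — {b,i,x}
  g — {x,z}
  i — {b,f,x}
  x — {b,f,g,i,z}
  z — {b,g,x}

N(i) = ["b", "f", "x"]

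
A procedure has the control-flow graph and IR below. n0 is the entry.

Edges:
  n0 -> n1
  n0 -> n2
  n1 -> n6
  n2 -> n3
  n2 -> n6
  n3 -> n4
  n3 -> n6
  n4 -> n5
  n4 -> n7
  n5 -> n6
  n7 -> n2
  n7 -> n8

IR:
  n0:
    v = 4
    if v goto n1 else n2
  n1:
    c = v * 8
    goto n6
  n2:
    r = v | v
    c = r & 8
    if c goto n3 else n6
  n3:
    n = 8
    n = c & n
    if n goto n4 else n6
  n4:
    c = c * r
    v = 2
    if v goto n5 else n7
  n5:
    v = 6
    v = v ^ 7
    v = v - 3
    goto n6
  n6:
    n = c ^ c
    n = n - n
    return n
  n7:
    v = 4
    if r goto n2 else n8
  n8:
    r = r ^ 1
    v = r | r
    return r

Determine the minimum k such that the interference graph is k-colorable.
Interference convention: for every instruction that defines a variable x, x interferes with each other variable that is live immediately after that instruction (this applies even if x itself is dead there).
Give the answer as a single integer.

Answer: 3

Derivation:
def/use:
  n0 def {v} use ∅
  n1 def {c} use {v}
  n2 def {c,r} use {v}
  n3 def {n} use {c}
  n4 def {c,v} use {c,r}
  n5 def {v} use ∅
  n6 def {n} use {c}
  n7 def {v} use {r}
  n8 def {r,v} use {r}

Backward fixpoint:
  n0 li=∅ lo={v}
  n1 li={v} lo={c}
  n2 li={v} lo={c,r}
  n3 li={c,r} lo={c,r}
  n4 li={c,r} lo={c,r}
  n5 li={c} lo={c}
  n6 li={c} lo=∅
  n7 li={r} lo={r,v}
  n8 li={r} lo=∅

Conflict graph:
  c — {n,r,v}
  n — {c,r}
  r — {c,n,v}
  v — {c,r}

Chromatic number:
  lower bound: {c,n,r} mutually conflict ⇒ χ ≥ 3
  3-colouring: R0={c}  R1={r}  R2={n,v}
  χ = 3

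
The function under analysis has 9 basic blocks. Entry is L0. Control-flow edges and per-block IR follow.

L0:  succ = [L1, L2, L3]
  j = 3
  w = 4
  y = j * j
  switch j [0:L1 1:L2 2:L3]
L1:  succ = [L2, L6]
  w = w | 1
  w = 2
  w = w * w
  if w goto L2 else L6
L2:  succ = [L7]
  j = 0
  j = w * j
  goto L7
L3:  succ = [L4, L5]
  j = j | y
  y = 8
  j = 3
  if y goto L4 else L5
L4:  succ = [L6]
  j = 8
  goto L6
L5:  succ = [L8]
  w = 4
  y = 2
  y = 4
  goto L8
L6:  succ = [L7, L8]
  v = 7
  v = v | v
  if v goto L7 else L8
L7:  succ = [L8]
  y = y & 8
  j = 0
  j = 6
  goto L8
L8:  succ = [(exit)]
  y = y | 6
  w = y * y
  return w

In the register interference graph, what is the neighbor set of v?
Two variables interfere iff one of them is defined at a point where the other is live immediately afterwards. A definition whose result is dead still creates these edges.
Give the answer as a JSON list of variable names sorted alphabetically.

Block summaries:
  L0: def={j,w,y} ue=∅
  L1: def={w} ue={w}
  L2: def={j} ue={w}
  L3: def={j,y} ue={j,y}
  L4: def={j} ue=∅
  L5: def={w,y} ue=∅
  L6: def={v} ue=∅
  L7: def={j,y} ue={y}
  L8: def={w,y} ue={y}

Live sets:
  L0 li=∅ lo={j,w,y}
  L1 li={w,y} lo={w,y}
  L2 li={w,y} lo={y}
  L3 li={j,y} lo={y}
  L4 li={y} lo={y}
  L5 li=∅ lo={y}
  L6 li={y} lo={y}
  L7 li={y} lo={y}
  L8 li={y} lo=∅

Interference:
  j: {w,y}
  v: {y}
  w: {j,y}
  y: {j,v,w}

N(v) = ["y"]

Answer: ["y"]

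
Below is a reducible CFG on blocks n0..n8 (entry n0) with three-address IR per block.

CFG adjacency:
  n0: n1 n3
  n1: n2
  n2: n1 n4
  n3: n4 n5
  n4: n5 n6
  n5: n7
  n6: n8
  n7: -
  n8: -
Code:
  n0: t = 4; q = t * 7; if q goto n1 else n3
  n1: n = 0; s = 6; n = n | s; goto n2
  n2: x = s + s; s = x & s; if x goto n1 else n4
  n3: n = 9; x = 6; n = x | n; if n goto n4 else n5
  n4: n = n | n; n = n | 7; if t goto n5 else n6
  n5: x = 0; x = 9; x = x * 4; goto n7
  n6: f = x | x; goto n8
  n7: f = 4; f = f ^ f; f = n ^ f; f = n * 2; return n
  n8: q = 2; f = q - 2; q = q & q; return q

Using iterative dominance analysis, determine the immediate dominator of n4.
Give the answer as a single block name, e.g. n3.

Answer: n0

Working:
idom tree: n1←n0 n2←n1 n3←n0 n4←n0 n5←n0 n6←n4 n7←n5 n8←n6
Dom∩ at merges:
  n1: preds {n0,n2}: {n0} ∩ {n0,n1,n2} = {n0}; idom=n0
  n4: preds {n2,n3}: {n0,n1,n2} ∩ {n0,n3} = {n0}; idom=n0
  n5: preds {n3,n4}: {n0,n3} ∩ {n0,n4} = {n0}; idom=n0

idom(n4) = n0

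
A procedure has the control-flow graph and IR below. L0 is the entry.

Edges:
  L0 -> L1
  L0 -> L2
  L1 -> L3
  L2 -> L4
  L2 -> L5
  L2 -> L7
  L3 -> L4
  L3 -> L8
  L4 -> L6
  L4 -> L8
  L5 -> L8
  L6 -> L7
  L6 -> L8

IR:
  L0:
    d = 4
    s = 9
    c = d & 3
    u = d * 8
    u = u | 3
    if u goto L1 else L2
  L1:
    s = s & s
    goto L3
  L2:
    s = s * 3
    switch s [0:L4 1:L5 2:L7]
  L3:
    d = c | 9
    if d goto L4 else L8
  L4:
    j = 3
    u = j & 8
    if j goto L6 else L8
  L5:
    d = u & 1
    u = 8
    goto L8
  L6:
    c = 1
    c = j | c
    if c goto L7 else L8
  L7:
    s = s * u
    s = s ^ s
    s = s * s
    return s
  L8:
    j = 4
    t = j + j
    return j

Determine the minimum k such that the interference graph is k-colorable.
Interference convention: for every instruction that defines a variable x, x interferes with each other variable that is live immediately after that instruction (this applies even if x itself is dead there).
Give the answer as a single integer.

Per-block:
  L0 def {c,d,s,u} use ∅
  L1 def {s} use {s}
  L2 def {s} use {s}
  L3 def {d} use {c}
  L4 def {j,u} use ∅
  L5 def {d,u} use {u}
  L6 def {c} use {j}
  L7 def {s} use {s,u}
  L8 def {j,t} use ∅

Live sets:
  live L0: ∅→{c,s,u}
  live L1: {c,s}→{c,s}
  live L2: {s,u}→{s,u}
  live L3: {c,s}→{s}
  live L4: {s}→{j,s,u}
  live L5: {u}→∅
  live L6: {j,s,u}→{s,u}
  live L7: {s,u}→∅
  live L8: ∅→∅

Conflict graph:
  c — {d,j,s,u}
  d — {c,s}
  j — {c,s,t,u}
  s — {c,d,j,u}
  t — {j}
  u — {c,j,s}

Registers:
  lower bound: {c,j,s,u} mutually conflict ⇒ χ ≥ 4
  assign c→R0 d→R1 j→R1 s→R2 t→R0 u→R3 — no edge inside a register ⇒ χ ≤ 4
  χ = 4

Answer: 4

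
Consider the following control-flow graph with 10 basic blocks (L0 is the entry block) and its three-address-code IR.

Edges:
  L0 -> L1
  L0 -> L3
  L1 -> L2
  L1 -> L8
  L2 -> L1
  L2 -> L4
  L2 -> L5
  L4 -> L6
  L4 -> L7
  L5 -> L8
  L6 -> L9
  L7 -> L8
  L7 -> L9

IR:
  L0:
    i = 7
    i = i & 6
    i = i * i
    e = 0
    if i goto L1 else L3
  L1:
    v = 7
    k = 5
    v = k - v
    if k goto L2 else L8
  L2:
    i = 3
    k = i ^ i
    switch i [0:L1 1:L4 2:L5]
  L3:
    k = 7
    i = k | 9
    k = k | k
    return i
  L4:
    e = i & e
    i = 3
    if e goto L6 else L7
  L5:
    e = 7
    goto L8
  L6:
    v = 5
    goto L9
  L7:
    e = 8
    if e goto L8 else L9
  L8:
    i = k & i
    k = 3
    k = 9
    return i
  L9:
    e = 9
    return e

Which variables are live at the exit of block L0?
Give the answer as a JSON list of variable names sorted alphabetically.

Answer: ["e", "i"]

Derivation:
Block summaries:
  L0: def={e,i} ue=∅
  L1: def={k,v} ue=∅
  L2: def={i,k} ue=∅
  L3: def={i,k} ue=∅
  L4: def={e,i} ue={e,i}
  L5: def={e} ue=∅
  L6: def={v} ue=∅
  L7: def={e} ue=∅
  L8: def={i,k} ue={i,k}
  L9: def={e} ue=∅

Live sets:
  L0: in=∅ out={e,i}
  L1: in={e,i} out={e,i,k}
  L2: in={e} out={e,i,k}
  L3: in=∅ out=∅
  L4: in={e,i,k} out={i,k}
  L5: in={i,k} out={i,k}
  L6: in=∅ out=∅
  L7: in={i,k} out={i,k}
  L8: in={i,k} out=∅
  L9: in=∅ out=∅

live-out(L0) = ["e", "i"]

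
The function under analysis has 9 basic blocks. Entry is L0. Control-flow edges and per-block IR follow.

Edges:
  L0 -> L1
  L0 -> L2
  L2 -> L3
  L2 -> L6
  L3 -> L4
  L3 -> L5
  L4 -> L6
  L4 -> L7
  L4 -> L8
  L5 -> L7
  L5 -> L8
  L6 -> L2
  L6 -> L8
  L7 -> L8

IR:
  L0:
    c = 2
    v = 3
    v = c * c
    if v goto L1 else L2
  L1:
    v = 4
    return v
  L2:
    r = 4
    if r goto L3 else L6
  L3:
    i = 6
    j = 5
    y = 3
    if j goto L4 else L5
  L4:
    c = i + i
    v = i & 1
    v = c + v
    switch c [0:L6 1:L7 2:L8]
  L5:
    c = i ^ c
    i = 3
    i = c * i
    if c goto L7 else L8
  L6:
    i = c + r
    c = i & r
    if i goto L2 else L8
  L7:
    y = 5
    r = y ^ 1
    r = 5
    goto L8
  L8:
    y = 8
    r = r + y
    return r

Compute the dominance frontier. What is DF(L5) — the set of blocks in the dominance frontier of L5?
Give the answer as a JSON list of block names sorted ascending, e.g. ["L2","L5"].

idom tree: L1←L0 L2←L0 L3←L2 L4←L3 L5←L3 L6←L2 L7←L3 L8←L2
Dom at joins:
  L2: preds {L0,L6}: {L0} ∩ {L0,L2,L6} = {L0}; idom=L0
  L6: preds {L2,L4}: {L0,L2} ∩ {L0,L2,L3,L4} = {L0,L2}; idom=L2
  L7: preds {L4,L5}: {L0,L2,L3,L4} ∩ {L0,L2,L3,L5} = {L0,L2,L3}; idom=L3
  L8: preds {L4,L5,L6,L7}: {L0,L2,L3,L4} ∩ {L0,L2,L3,L5} ∩ {L0,L2,L6} ∩ {L0,L2,L3,L7} = {L0,L2}; idom=L2

Frontier:
  L2←L0: walk · to L0
  L2←L6: walk L6→L2 to L0
  L6←L2: walk · to L2
  L6←L4: walk L4→L3 to L2
  L7←L4: walk L4 to L3
  L7←L5: walk L5 to L3
  L8←L4: walk L4→L3 to L2
  L8←L5: walk L5→L3 to L2
  L8←L6: walk L6 to L2
  L8←L7: walk L7→L3 to L2
  DF(L0)=∅
  DF(L1)=∅
  DF(L2)={L2}
  DF(L3)={L6,L8}
  DF(L4)={L6,L7,L8}
  DF(L5)={L7,L8}
  DF(L6)={L2,L8}
  DF(L7)={L8}
  DF(L8)=∅

DF(L5) = ["L7", "L8"]

Answer: ["L7", "L8"]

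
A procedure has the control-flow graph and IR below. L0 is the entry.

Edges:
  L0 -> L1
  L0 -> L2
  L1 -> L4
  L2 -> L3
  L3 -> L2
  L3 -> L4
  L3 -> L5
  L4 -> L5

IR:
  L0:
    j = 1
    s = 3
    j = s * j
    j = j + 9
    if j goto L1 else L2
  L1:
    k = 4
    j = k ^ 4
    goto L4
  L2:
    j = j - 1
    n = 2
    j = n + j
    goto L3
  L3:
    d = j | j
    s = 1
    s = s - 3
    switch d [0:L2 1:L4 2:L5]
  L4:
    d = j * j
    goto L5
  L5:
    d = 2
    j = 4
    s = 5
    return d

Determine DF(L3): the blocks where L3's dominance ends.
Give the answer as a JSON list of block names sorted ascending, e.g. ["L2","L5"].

idom tree: L1←L0 L2←L0 L3←L2 L4←L0 L5←L0
Join-block Dom:
  L2: preds {L0,L3}: {L0} ∩ {L0,L2,L3} = {L0}; idom=L0
  L4: preds {L1,L3}: {L0,L1} ∩ {L0,L2,L3} = {L0}; idom=L0
  L5: preds {L3,L4}: {L0,L2,L3} ∩ {L0,L4} = {L0}; idom=L0

DF derivation:
  join L2 pred L0: · stop@L0
  join L2 pred L3: L3→L2 stop@L0
  join L4 pred L1: L1 stop@L0
  join L4 pred L3: L3→L2 stop@L0
  join L5 pred L3: L3→L2 stop@L0
  join L5 pred L4: L4 stop@L0
  L0 → ∅
  L1 → {L4}
  L2 → {L2,L4,L5}
  L3 → {L2,L4,L5}
  L4 → {L5}
  L5 → ∅

DF(L3) = ["L2", "L4", "L5"]

Answer: ["L2", "L4", "L5"]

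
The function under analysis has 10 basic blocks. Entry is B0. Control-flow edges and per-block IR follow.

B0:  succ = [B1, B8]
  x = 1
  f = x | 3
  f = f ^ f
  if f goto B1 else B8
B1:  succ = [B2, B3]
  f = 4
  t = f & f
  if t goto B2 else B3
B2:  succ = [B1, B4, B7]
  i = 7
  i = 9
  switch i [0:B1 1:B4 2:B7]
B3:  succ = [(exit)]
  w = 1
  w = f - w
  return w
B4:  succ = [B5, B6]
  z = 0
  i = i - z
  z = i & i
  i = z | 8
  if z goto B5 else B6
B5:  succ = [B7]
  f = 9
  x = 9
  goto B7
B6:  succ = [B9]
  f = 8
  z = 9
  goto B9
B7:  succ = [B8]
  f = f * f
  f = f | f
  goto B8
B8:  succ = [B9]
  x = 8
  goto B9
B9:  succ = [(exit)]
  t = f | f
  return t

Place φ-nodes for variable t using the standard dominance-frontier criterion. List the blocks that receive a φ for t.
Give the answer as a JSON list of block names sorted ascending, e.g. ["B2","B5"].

idom tree: B1←B0 B2←B1 B3←B1 B4←B2 B5←B4 B6←B4 B7←B2 B8←B0 B9←B0
Join-block Dom:
  B1: preds {B0,B2}: {B0} ∩ {B0,B1,B2} = {B0}; idom=B0
  B7: preds {B2,B5}: {B0,B1,B2} ∩ {B0,B1,B2,B4,B5} = {B0,B1,B2}; idom=B2
  B8: preds {B0,B7}: {B0} ∩ {B0,B1,B2,B7} = {B0}; idom=B0
  B9: preds {B6,B8}: {B0,B1,B2,B4,B6} ∩ {B0,B8} = {B0}; idom=B0

DF walk-up:
  B1←B0: walk · to B0
  B1←B2: walk B2→B1 to B0
  B7←B2: walk · to B2
  B7←B5: walk B5→B4 to B2
  B8←B0: walk · to B0
  B8←B7: walk B7→B2→B1 to B0
  B9←B6: walk B6→B4→B2→B1 to B0
  B9←B8: walk B8 to B0
  B0: DF=∅
  B1: DF={B1,B8,B9}
  B2: DF={B1,B8,B9}
  B3: DF=∅
  B4: DF={B7,B9}
  B5: DF={B7}
  B6: DF={B9}
  B7: DF={B8}
  B8: DF={B9}
  B9: DF=∅

φ for t: defs {B1,B9}
  DF⁺ = {B1,B8,B9}

Answer: ["B1", "B8", "B9"]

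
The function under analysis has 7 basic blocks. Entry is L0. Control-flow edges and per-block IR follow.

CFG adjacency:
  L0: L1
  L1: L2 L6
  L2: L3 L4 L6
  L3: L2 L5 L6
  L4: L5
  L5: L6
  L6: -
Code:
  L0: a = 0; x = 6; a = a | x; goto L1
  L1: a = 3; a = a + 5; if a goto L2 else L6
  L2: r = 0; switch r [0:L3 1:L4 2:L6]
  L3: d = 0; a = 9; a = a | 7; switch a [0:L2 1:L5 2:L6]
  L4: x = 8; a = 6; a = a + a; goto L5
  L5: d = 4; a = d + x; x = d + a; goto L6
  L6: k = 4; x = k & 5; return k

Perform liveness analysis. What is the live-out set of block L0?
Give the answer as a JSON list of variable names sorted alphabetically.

Answer: ["x"]

Analysis:
Block summaries:
  L0: {a,x} / ∅
  L1: {a} / ∅
  L2: {r} / ∅
  L3: {a,d} / ∅
  L4: {a,x} / ∅
  L5: {a,d,x} / {x}
  L6: {k,x} / ∅

Live sets:
  L0 li=∅ lo={x}
  L1 li={x} lo={x}
  L2 li={x} lo={x}
  L3 li={x} lo={x}
  L4 li=∅ lo={x}
  L5 li={x} lo=∅
  L6 li=∅ lo=∅

live-out(L0) = ["x"]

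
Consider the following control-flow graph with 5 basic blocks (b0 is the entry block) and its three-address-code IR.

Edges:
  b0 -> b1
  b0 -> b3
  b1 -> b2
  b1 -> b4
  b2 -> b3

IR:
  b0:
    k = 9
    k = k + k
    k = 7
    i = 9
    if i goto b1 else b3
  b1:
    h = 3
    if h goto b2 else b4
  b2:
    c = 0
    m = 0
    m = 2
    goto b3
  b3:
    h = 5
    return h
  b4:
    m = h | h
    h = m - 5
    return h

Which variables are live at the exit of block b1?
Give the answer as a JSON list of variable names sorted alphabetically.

Answer: ["h"]

Analysis:
Per-block:
  b0: {i,k} / ∅
  b1: {h} / ∅
  b2: {c,m} / ∅
  b3: {h} / ∅
  b4: {h,m} / {h}

Backward fixpoint:
  b0 li=∅ lo=∅
  b1 li=∅ lo={h}
  b2 li=∅ lo=∅
  b3 li=∅ lo=∅
  b4 li={h} lo=∅

live-out(b1) = ["h"]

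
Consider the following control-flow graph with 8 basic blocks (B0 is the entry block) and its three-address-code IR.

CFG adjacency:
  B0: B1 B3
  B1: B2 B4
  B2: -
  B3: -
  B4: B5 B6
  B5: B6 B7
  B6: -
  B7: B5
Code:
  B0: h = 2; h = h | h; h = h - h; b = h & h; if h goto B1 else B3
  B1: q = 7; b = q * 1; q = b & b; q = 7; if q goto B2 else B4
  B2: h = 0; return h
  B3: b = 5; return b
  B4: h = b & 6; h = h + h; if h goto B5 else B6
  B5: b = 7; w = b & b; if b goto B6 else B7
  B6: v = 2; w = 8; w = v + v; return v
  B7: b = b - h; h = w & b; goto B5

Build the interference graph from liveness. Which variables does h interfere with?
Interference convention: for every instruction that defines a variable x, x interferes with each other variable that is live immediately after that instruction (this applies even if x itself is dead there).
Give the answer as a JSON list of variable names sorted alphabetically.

Per-block:
  B0 def {b,h} use ∅
  B1 def {b,q} use ∅
  B2 def {h} use ∅
  B3 def {b} use ∅
  B4 def {h} use {b}
  B5 def {b,w} use ∅
  B6 def {v,w} use ∅
  B7 def {b,h} use {b,h,w}

Liveness:
  B0: in=∅ out=∅
  B1: in=∅ out={b}
  B2: in=∅ out=∅
  B3: in=∅ out=∅
  B4: in={b} out={h}
  B5: in={h} out={b,h,w}
  B6: in=∅ out=∅
  B7: in={b,h,w} out={h}

Interference:
  b — {h,q,w}
  h — {b,w}
  q — {b}
  v — {w}
  w — {b,h,v}

N(h) = ["b", "w"]

Answer: ["b", "w"]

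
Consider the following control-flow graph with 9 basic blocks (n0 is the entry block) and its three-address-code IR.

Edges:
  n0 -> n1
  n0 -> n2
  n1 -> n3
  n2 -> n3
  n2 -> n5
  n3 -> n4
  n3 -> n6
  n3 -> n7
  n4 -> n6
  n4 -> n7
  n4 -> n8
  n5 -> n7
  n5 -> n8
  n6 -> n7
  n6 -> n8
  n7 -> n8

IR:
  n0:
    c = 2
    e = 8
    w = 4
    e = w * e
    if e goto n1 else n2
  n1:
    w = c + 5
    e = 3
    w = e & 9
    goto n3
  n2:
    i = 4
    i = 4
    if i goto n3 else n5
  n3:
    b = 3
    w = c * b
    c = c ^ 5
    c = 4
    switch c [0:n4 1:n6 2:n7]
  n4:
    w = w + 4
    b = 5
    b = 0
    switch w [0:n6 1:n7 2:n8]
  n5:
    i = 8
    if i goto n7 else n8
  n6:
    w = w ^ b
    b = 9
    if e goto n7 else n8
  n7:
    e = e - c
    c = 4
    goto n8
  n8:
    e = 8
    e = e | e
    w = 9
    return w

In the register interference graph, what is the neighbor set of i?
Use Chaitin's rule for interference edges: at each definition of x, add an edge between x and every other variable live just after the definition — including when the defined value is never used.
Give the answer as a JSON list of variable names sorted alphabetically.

Per-block:
  n0: {c,e,w} / ∅
  n1: {e,w} / {c}
  n2: {i} / ∅
  n3: {b,c,w} / {c}
  n4: {b,w} / {w}
  n5: {i} / ∅
  n6: {b,w} / {b,e,w}
  n7: {c,e} / {c,e}
  n8: {e,w} / ∅

Live sets:
  n0: in=∅ out={c,e}
  n1: in={c} out={c,e}
  n2: in={c,e} out={c,e}
  n3: in={c,e} out={b,c,e,w}
  n4: in={c,e,w} out={b,c,e,w}
  n5: in={c,e} out={c,e}
  n6: in={b,c,e,w} out={c,e}
  n7: in={c,e} out=∅
  n8: in=∅ out=∅

Interfere edges:
  b — {c,e,w}
  c — {b,e,i,w}
  e — {b,c,i,w}
  i — {c,e}
  w — {b,c,e}

N(i) = ["c", "e"]

Answer: ["c", "e"]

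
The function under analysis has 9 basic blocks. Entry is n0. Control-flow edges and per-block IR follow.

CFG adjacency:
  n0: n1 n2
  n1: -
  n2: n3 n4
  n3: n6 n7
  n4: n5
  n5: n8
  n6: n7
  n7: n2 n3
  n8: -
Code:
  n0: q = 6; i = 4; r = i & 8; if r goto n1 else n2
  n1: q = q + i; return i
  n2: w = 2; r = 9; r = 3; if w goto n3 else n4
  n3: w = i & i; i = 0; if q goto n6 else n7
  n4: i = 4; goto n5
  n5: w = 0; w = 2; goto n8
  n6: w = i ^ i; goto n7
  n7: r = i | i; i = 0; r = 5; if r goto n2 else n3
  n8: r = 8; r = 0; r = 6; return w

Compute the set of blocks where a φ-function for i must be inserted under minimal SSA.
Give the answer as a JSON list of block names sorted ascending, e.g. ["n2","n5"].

idom tree: n1←n0 n2←n0 n3←n2 n4←n2 n5←n4 n6←n3 n7←n3 n8←n5
Dom∩ at merges:
  n2: preds {n0,n7}: {n0} ∩ {n0,n2,n3,n7} = {n0}; idom=n0
  n3: preds {n2,n7}: {n0,n2} ∩ {n0,n2,n3,n7} = {n0,n2}; idom=n2
  n7: preds {n3,n6}: {n0,n2,n3} ∩ {n0,n2,n3,n6} = {n0,n2,n3}; idom=n3

DF walk-up:
  join n2 pred n0: · stop@n0
  join n2 pred n7: n7→n3→n2 stop@n0
  join n3 pred n2: · stop@n2
  join n3 pred n7: n7→n3 stop@n2
  join n7 pred n3: · stop@n3
  join n7 pred n6: n6 stop@n3
  n0: DF=∅
  n1: DF=∅
  n2: DF={n2}
  n3: DF={n2,n3}
  n4: DF=∅
  n5: DF=∅
  n6: DF={n7}
  n7: DF={n2,n3}
  n8: DF=∅

φ for i: defs {n0,n3,n4,n7}
  DF⁺ = {n2,n3}

Answer: ["n2", "n3"]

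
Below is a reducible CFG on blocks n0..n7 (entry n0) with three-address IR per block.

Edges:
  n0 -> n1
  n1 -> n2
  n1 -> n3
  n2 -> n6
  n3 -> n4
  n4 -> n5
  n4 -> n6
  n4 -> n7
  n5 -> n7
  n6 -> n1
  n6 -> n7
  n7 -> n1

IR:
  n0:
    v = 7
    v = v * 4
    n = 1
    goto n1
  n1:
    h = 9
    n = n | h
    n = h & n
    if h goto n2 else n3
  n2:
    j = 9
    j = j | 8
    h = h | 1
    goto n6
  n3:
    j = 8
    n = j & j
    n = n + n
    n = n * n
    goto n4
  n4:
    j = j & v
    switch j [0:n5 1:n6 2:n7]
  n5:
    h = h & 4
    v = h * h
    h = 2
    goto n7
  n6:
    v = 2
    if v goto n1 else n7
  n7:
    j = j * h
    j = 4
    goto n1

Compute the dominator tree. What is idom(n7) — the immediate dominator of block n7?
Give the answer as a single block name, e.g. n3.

Answer: n1

Derivation:
idom tree: n1←n0 n2←n1 n3←n1 n4←n3 n5←n4 n6←n1 n7←n1
Dom at joins:
  n1: preds {n0,n6,n7}: {n0} ∩ {n0,n1,n6} ∩ {n0,n1,n7} = {n0}; idom=n0
  n6: preds {n2,n4}: {n0,n1,n2} ∩ {n0,n1,n3,n4} = {n0,n1}; idom=n1
  n7: preds {n4,n5,n6}: {n0,n1,n3,n4} ∩ {n0,n1,n3,n4,n5} ∩ {n0,n1,n6} = {n0,n1}; idom=n1

idom(n7) = n1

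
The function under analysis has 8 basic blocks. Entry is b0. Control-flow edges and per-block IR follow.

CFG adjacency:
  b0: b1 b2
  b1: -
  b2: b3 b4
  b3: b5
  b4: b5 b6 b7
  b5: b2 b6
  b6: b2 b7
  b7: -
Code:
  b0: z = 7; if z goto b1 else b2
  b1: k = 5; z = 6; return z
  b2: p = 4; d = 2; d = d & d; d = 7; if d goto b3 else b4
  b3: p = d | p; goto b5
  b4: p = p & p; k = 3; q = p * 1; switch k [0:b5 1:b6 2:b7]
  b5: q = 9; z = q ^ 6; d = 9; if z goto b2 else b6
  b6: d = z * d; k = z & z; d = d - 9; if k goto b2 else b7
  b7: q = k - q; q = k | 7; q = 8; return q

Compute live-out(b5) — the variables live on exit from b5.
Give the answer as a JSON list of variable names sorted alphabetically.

Answer: ["d", "q", "z"]

Derivation:
Block summaries:
  b0: def={z} ue=∅
  b1: def={k,z} ue=∅
  b2: def={d,p} ue=∅
  b3: def={p} ue={d,p}
  b4: def={k,p,q} ue={p}
  b5: def={d,q,z} ue=∅
  b6: def={d,k} ue={d,z}
  b7: def={q} ue={k,q}

Liveness:
  b0 li=∅ lo={z}
  b1 li=∅ lo=∅
  b2 li={z} lo={d,p,z}
  b3 li={d,p} lo=∅
  b4 li={d,p,z} lo={d,k,q,z}
  b5 li=∅ lo={d,q,z}
  b6 li={d,q,z} lo={k,q,z}
  b7 li={k,q} lo=∅

live-out(b5) = ["d", "q", "z"]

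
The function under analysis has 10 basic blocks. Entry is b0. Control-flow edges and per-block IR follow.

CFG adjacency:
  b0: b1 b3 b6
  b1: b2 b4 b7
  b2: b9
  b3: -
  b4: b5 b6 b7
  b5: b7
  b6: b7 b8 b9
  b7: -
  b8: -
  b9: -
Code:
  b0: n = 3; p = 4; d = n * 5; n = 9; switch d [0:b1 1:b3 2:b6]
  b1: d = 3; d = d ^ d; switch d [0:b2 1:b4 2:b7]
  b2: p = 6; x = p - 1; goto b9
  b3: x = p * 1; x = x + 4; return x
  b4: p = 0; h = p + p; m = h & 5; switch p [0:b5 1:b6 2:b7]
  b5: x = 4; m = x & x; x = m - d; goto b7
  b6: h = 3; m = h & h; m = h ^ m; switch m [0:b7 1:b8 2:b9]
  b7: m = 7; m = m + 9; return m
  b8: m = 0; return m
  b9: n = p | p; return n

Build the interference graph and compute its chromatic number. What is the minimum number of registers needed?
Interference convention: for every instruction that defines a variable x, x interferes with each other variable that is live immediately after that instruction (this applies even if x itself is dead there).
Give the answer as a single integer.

Block summaries:
  b0 def {d,n,p} use ∅
  b1 def {d} use ∅
  b2 def {p,x} use ∅
  b3 def {x} use {p}
  b4 def {h,m,p} use ∅
  b5 def {m,x} use {d}
  b6 def {h,m} use ∅
  b7 def {m} use ∅
  b8 def {m} use ∅
  b9 def {n} use {p}

Live sets:
  b0: in=∅ out={p}
  b1: in=∅ out={d}
  b2: in=∅ out={p}
  b3: in={p} out=∅
  b4: in={d} out={d,p}
  b5: in={d} out=∅
  b6: in={p} out={p}
  b7: in=∅ out=∅
  b8: in=∅ out=∅
  b9: in={p} out=∅

Interfere edges:
  d↔{h,m,n,p,x}
  h↔{d,m,p}
  m↔{d,h,p}
  n↔{d,p}
  p↔{d,h,m,n,x}
  x↔{d,p}

Chromatic number:
  lower bound: {d,h,m,p} mutually conflict ⇒ χ ≥ 4
  assign d→r0 h→r2 m→r3 n→r2 p→r1 x→r2 — no edge inside a register ⇒ χ ≤ 4
  χ = 4

Answer: 4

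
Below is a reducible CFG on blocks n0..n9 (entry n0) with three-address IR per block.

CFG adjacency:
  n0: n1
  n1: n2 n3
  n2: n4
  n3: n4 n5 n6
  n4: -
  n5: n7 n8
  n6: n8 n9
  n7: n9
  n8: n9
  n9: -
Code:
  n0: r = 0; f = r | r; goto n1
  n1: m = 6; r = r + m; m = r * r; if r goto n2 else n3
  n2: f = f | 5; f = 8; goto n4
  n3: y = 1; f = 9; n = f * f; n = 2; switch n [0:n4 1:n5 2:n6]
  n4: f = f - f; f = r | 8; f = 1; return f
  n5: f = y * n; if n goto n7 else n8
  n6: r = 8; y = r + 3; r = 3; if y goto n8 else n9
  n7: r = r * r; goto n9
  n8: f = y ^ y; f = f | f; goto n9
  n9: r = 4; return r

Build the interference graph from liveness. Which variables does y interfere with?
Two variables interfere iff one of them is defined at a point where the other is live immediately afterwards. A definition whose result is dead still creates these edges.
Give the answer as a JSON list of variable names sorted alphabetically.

Answer: ["f", "n", "r"]

Working:
Per-block:
  n0: {f,r} / ∅
  n1: {m,r} / {r}
  n2: {f} / {f}
  n3: {f,n,y} / ∅
  n4: {f} / {f,r}
  n5: {f} / {n,y}
  n6: {r,y} / ∅
  n7: {r} / {r}
  n8: {f} / {y}
  n9: {r} / ∅

Liveness:
  live n0: ∅→{f,r}
  live n1: {f,r}→{f,r}
  live n2: {f,r}→{f,r}
  live n3: {r}→{f,n,r,y}
  live n4: {f,r}→∅
  live n5: {n,r,y}→{r,y}
  live n6: ∅→{y}
  live n7: {r}→∅
  live n8: {y}→∅
  live n9: ∅→∅

Interfere edges:
  f: {m,n,r,y}
  m: {f,r}
  n: {f,r,y}
  r: {f,m,n,y}
  y: {f,n,r}

N(y) = ["f", "n", "r"]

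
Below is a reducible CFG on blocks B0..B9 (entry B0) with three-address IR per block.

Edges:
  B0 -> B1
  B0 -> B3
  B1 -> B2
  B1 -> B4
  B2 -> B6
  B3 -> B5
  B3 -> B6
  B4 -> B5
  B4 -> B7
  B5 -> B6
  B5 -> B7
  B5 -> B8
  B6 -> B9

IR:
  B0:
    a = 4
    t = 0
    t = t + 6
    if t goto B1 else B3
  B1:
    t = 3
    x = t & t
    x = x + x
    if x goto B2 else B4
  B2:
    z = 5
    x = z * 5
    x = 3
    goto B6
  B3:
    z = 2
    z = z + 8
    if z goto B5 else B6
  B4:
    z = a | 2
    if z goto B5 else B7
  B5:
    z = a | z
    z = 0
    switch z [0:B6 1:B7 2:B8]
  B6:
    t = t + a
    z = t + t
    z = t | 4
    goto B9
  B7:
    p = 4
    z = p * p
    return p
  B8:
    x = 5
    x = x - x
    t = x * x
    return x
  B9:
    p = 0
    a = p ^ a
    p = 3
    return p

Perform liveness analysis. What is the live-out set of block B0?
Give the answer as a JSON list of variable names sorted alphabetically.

def/use:
  B0: {a,t} / ∅
  B1: {t,x} / ∅
  B2: {x,z} / ∅
  B3: {z} / ∅
  B4: {z} / {a}
  B5: {z} / {a,z}
  B6: {t,z} / {a,t}
  B7: {p,z} / ∅
  B8: {t,x} / ∅
  B9: {a,p} / {a}

Live sets:
  live B0: ∅→{a,t}
  live B1: {a}→{a,t}
  live B2: {a,t}→{a,t}
  live B3: {a,t}→{a,t,z}
  live B4: {a,t}→{a,t,z}
  live B5: {a,t,z}→{a,t}
  live B6: {a,t}→{a}
  live B7: ∅→∅
  live B8: ∅→∅
  live B9: {a}→∅

live-out(B0) = ["a", "t"]

Answer: ["a", "t"]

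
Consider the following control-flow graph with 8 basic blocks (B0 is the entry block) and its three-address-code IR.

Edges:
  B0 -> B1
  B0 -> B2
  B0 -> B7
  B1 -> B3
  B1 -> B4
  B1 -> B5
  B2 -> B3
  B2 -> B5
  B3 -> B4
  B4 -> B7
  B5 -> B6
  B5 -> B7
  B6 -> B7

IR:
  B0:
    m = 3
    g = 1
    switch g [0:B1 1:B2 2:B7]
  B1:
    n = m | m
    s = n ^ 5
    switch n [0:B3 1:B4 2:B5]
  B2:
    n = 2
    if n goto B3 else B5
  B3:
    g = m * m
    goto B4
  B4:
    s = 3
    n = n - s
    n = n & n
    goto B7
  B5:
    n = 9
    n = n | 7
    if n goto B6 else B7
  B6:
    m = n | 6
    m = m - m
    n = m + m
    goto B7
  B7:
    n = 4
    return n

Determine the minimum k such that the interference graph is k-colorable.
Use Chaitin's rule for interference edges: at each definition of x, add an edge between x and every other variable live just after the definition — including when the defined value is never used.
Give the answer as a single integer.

def/use:
  B0 def {g,m} use ∅
  B1 def {n,s} use {m}
  B2 def {n} use ∅
  B3 def {g} use {m}
  B4 def {n,s} use {n}
  B5 def {n} use ∅
  B6 def {m,n} use {n}
  B7 def {n} use ∅

Live sets:
  live B0: ∅→{m}
  live B1: {m}→{m,n}
  live B2: {m}→{m,n}
  live B3: {m,n}→{n}
  live B4: {n}→∅
  live B5: ∅→{n}
  live B6: {n}→∅
  live B7: ∅→∅

Conflict graph:
  g↔{m,n}
  m↔{g,n,s}
  n↔{g,m,s}
  s↔{m,n}

Registers:
  lower bound: {g,m,n} mutually conflict ⇒ χ ≥ 3
  assign g→R2 m→R0 n→R1 s→R2 — no edge inside a register ⇒ χ ≤ 3
  χ = 3

Answer: 3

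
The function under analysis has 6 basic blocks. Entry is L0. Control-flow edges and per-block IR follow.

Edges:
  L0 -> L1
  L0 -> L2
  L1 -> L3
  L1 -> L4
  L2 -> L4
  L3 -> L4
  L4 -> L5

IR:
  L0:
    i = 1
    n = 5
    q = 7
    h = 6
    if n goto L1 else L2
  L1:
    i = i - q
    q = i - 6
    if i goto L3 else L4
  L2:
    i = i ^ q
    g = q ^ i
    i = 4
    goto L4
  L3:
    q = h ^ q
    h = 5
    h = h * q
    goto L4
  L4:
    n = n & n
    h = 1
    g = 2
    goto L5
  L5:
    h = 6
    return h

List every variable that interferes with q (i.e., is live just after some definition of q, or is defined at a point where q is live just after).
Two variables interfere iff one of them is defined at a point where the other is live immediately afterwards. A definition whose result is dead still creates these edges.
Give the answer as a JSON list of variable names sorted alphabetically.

Block summaries:
  L0 def {h,i,n,q} use ∅
  L1 def {i,q} use {i,q}
  L2 def {g,i} use {i,q}
  L3 def {h,q} use {h,q}
  L4 def {g,h,n} use {n}
  L5 def {h} use ∅

Liveness:
  L0 li=∅ lo={h,i,n,q}
  L1 li={h,i,n,q} lo={h,n,q}
  L2 li={i,n,q} lo={n}
  L3 li={h,n,q} lo={n}
  L4 li={n} lo=∅
  L5 li=∅ lo=∅

Interfere edges:
  g↔{n}
  h↔{i,n,q}
  i↔{h,n,q}
  n↔{g,h,i,q}
  q↔{h,i,n}

N(q) = ["h", "i", "n"]

Answer: ["h", "i", "n"]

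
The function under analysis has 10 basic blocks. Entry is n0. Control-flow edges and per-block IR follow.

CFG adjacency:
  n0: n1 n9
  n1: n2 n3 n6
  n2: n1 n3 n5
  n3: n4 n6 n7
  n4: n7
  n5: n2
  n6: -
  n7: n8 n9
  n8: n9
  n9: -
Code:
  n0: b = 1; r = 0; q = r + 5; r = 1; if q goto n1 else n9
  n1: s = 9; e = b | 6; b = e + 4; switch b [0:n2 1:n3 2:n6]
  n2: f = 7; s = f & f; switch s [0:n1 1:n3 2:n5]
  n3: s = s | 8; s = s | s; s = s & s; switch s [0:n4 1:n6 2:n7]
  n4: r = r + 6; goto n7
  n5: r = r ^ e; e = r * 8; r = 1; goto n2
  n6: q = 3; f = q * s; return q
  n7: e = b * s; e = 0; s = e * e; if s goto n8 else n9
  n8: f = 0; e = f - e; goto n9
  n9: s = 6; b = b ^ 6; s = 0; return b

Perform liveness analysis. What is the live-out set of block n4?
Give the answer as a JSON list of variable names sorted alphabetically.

Answer: ["b", "s"]

Working:
def/use:
  n0: def={b,q,r} ue=∅
  n1: def={b,e,s} ue={b}
  n2: def={f,s} ue=∅
  n3: def={s} ue={s}
  n4: def={r} ue={r}
  n5: def={e,r} ue={e,r}
  n6: def={f,q} ue={s}
  n7: def={e,s} ue={b,s}
  n8: def={e,f} ue={e}
  n9: def={b,s} ue={b}

Live sets:
  n0: in=∅ out={b,r}
  n1: in={b,r} out={b,e,r,s}
  n2: in={b,e,r} out={b,e,r,s}
  n3: in={b,r,s} out={b,r,s}
  n4: in={b,r,s} out={b,s}
  n5: in={b,e,r} out={b,e,r}
  n6: in={s} out=∅
  n7: in={b,s} out={b,e}
  n8: in={b,e} out={b}
  n9: in={b} out=∅

live-out(n4) = ["b", "s"]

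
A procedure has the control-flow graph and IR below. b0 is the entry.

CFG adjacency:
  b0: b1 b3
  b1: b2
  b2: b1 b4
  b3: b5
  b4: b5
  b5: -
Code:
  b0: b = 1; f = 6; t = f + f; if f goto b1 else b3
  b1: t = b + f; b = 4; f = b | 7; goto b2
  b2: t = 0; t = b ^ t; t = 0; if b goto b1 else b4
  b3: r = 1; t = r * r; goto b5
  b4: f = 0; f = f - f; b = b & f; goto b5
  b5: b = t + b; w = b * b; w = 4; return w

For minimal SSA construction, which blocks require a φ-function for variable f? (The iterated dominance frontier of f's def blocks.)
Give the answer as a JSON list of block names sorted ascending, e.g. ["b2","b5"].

idom tree: b1←b0 b2←b1 b3←b0 b4←b2 b5←b0
Join-block Dom:
  b1: preds {b0,b2}: {b0} ∩ {b0,b1,b2} = {b0}; idom=b0
  b5: preds {b3,b4}: {b0,b3} ∩ {b0,b1,b2,b4} = {b0}; idom=b0

DF walk-up:
  join b1 pred b0: · stop@b0
  join b1 pred b2: b2→b1 stop@b0
  join b5 pred b3: b3 stop@b0
  join b5 pred b4: b4→b2→b1 stop@b0
  DF(b0)=∅
  DF(b1)={b1,b5}
  DF(b2)={b1,b5}
  DF(b3)={b5}
  DF(b4)={b5}
  DF(b5)=∅

φ for f: defs {b0,b1,b4}
  DF⁺ = {b1,b5}

Answer: ["b1", "b5"]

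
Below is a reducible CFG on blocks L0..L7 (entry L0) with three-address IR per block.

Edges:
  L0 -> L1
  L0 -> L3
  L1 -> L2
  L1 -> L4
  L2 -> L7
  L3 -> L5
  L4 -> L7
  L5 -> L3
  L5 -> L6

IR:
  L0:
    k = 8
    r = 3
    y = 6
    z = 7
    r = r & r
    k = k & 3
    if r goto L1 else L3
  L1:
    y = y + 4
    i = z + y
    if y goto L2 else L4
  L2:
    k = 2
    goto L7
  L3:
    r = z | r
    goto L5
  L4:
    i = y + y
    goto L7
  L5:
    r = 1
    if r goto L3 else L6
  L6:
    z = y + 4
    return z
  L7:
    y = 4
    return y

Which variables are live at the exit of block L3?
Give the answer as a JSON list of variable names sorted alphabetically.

Block summaries:
  L0: {k,r,y,z} / ∅
  L1: {i,y} / {y,z}
  L2: {k} / ∅
  L3: {r} / {r,z}
  L4: {i} / {y}
  L5: {r} / ∅
  L6: {z} / {y}
  L7: {y} / ∅

Live sets:
  L0 li=∅ lo={r,y,z}
  L1 li={y,z} lo={y}
  L2 li=∅ lo=∅
  L3 li={r,y,z} lo={y,z}
  L4 li={y} lo=∅
  L5 li={y,z} lo={r,y,z}
  L6 li={y} lo=∅
  L7 li=∅ lo=∅

live-out(L3) = ["y", "z"]

Answer: ["y", "z"]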